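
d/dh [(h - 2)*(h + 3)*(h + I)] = 3*h^2 + 2*h*(1 + I) - 6 + I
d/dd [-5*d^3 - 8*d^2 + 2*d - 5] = -15*d^2 - 16*d + 2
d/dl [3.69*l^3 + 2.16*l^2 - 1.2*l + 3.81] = 11.07*l^2 + 4.32*l - 1.2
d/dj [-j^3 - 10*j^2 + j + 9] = -3*j^2 - 20*j + 1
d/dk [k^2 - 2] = 2*k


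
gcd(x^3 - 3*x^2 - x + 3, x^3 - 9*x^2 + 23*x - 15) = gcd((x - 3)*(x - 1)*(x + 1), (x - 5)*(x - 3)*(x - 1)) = x^2 - 4*x + 3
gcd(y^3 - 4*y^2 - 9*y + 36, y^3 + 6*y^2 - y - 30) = y + 3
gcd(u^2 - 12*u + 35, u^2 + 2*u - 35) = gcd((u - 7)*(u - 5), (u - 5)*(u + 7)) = u - 5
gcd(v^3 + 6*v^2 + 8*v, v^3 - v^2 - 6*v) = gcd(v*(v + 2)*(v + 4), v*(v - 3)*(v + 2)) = v^2 + 2*v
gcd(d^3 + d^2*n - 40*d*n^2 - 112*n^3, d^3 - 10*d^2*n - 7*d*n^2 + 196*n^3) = d^2 - 3*d*n - 28*n^2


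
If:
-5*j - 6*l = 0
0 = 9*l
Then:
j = 0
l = 0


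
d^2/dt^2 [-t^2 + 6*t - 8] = -2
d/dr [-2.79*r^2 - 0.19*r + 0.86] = -5.58*r - 0.19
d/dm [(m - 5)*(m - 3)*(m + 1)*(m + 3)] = 4*m^3 - 12*m^2 - 28*m + 36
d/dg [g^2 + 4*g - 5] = 2*g + 4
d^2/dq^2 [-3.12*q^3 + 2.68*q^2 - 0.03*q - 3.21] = 5.36 - 18.72*q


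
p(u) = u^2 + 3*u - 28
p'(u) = 2*u + 3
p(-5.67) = -12.86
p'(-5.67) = -8.34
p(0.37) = -26.75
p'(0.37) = 3.74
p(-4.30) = -22.41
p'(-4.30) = -5.60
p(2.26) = -16.11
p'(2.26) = 7.52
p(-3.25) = -27.19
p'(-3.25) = -3.50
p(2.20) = -16.56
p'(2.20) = 7.40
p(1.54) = -21.01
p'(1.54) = 6.08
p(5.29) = 15.85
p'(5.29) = 13.58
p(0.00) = -28.00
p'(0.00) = 3.00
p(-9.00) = 26.00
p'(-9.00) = -15.00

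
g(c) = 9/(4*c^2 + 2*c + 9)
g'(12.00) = 0.00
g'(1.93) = -0.20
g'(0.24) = -0.37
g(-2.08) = 0.41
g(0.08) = 0.98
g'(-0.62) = 0.31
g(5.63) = 0.06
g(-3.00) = 0.23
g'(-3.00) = 0.13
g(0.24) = 0.93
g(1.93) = 0.32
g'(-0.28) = 0.03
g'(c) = 9*(-8*c - 2)/(4*c^2 + 2*c + 9)^2 = 18*(-4*c - 1)/(4*c^2 + 2*c + 9)^2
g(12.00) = 0.01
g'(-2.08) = 0.27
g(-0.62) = 0.97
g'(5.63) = -0.02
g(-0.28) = 1.03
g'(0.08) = -0.28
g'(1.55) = -0.27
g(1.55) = 0.41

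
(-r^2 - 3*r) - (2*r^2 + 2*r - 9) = -3*r^2 - 5*r + 9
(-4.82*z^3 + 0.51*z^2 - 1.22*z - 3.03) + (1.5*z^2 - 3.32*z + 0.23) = -4.82*z^3 + 2.01*z^2 - 4.54*z - 2.8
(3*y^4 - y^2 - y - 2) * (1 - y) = -3*y^5 + 3*y^4 + y^3 + y - 2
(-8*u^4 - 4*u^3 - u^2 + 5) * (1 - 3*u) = 24*u^5 + 4*u^4 - u^3 - u^2 - 15*u + 5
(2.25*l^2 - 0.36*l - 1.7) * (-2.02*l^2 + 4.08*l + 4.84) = -4.545*l^4 + 9.9072*l^3 + 12.8552*l^2 - 8.6784*l - 8.228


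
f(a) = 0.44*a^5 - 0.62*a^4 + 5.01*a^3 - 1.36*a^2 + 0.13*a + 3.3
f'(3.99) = 628.61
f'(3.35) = 343.53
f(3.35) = 284.38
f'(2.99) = 235.91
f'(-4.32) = 1258.55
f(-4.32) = -1304.51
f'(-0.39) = 3.67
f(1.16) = 9.24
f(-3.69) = -683.38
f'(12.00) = 43465.57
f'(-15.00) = 123167.68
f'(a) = 2.2*a^4 - 2.48*a^3 + 15.03*a^2 - 2.72*a + 0.13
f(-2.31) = -112.61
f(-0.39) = 2.73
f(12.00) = 105096.06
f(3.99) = 588.23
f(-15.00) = -382725.90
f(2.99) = 181.05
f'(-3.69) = 747.30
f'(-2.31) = 179.83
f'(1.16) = 17.31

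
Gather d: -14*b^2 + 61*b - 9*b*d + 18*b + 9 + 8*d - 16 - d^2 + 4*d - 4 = -14*b^2 + 79*b - d^2 + d*(12 - 9*b) - 11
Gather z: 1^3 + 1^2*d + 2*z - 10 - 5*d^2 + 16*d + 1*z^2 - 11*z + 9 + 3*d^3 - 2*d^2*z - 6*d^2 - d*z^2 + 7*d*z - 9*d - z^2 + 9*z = 3*d^3 - 11*d^2 - d*z^2 + 8*d + z*(-2*d^2 + 7*d)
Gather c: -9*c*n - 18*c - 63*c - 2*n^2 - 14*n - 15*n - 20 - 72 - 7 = c*(-9*n - 81) - 2*n^2 - 29*n - 99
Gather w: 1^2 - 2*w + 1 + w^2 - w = w^2 - 3*w + 2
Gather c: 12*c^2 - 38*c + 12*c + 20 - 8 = 12*c^2 - 26*c + 12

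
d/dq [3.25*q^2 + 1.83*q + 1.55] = 6.5*q + 1.83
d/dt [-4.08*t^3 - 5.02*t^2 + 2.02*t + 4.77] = -12.24*t^2 - 10.04*t + 2.02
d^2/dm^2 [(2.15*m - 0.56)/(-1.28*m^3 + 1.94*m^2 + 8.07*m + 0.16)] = (-21.13536*m^5 + 43.043328*m^4 - 82.8502320000001*m^3 - 27.3456*m^2 + 57.295776*m + 78.1444)/(2.097152*m^9 - 9.535488*m^8 - 25.21344*m^7 + 112.148728*m^6 + 161.346732*m^5 - 370.91703*m^4 - 540.489207*m^3 - 31.408944*m^2 - 0.619776*m - 0.004096)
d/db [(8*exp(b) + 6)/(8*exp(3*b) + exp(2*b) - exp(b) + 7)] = 2*(-(4*exp(b) + 3)*(24*exp(2*b) + 2*exp(b) - 1) + 32*exp(3*b) + 4*exp(2*b) - 4*exp(b) + 28)*exp(b)/(8*exp(3*b) + exp(2*b) - exp(b) + 7)^2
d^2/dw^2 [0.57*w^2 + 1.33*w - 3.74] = 1.14000000000000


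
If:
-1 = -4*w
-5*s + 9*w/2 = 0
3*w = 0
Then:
No Solution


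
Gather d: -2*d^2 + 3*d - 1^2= -2*d^2 + 3*d - 1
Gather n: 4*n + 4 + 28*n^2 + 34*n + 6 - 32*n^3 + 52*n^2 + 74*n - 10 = -32*n^3 + 80*n^2 + 112*n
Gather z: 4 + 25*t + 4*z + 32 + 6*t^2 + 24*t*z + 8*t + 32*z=6*t^2 + 33*t + z*(24*t + 36) + 36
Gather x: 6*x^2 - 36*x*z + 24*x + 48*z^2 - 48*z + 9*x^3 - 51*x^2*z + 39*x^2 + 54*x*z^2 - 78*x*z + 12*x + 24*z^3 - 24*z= 9*x^3 + x^2*(45 - 51*z) + x*(54*z^2 - 114*z + 36) + 24*z^3 + 48*z^2 - 72*z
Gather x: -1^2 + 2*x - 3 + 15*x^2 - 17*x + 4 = 15*x^2 - 15*x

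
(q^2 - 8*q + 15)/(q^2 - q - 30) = (-q^2 + 8*q - 15)/(-q^2 + q + 30)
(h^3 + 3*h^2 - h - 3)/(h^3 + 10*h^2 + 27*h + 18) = (h - 1)/(h + 6)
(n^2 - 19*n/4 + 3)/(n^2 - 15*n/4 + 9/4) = (n - 4)/(n - 3)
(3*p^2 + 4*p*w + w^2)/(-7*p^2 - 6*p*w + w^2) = (-3*p - w)/(7*p - w)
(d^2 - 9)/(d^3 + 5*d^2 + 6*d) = (d - 3)/(d*(d + 2))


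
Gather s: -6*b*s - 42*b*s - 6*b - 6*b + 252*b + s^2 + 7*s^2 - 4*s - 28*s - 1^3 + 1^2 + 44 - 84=240*b + 8*s^2 + s*(-48*b - 32) - 40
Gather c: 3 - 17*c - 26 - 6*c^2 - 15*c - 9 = -6*c^2 - 32*c - 32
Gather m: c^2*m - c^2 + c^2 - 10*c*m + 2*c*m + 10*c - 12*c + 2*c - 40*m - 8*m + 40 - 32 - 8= m*(c^2 - 8*c - 48)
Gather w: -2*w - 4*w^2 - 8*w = -4*w^2 - 10*w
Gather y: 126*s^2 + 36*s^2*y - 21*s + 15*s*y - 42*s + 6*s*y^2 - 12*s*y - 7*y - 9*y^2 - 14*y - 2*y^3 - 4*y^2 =126*s^2 - 63*s - 2*y^3 + y^2*(6*s - 13) + y*(36*s^2 + 3*s - 21)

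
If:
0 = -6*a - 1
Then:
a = -1/6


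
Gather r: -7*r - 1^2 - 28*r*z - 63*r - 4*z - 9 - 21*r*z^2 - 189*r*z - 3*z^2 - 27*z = r*(-21*z^2 - 217*z - 70) - 3*z^2 - 31*z - 10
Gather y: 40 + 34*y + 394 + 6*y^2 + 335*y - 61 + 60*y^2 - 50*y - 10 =66*y^2 + 319*y + 363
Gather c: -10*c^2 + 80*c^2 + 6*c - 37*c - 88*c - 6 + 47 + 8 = 70*c^2 - 119*c + 49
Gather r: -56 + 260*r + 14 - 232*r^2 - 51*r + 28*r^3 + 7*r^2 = 28*r^3 - 225*r^2 + 209*r - 42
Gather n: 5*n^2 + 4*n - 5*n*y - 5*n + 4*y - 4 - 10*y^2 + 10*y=5*n^2 + n*(-5*y - 1) - 10*y^2 + 14*y - 4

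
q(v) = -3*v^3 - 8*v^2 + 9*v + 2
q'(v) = -9*v^2 - 16*v + 9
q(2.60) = -81.41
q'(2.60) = -93.44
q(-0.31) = -1.47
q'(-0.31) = 13.10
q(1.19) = -3.67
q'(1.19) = -22.78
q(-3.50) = 1.12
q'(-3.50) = -45.25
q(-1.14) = -14.21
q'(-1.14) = 15.54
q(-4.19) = 44.52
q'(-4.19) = -81.96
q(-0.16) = 0.37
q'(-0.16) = 11.33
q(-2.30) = -24.52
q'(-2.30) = -1.81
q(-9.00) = 1460.00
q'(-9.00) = -576.00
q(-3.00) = -16.00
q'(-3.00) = -24.00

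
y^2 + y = y*(y + 1)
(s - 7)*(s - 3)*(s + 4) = s^3 - 6*s^2 - 19*s + 84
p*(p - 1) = p^2 - p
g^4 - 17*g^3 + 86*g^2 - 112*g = g*(g - 8)*(g - 7)*(g - 2)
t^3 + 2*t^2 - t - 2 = (t - 1)*(t + 1)*(t + 2)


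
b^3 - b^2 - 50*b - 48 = (b - 8)*(b + 1)*(b + 6)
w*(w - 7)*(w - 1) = w^3 - 8*w^2 + 7*w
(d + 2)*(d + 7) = d^2 + 9*d + 14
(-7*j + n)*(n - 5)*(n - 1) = -7*j*n^2 + 42*j*n - 35*j + n^3 - 6*n^2 + 5*n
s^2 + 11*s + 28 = (s + 4)*(s + 7)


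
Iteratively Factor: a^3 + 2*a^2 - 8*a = (a)*(a^2 + 2*a - 8) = a*(a + 4)*(a - 2)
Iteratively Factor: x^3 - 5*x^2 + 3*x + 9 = (x + 1)*(x^2 - 6*x + 9) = (x - 3)*(x + 1)*(x - 3)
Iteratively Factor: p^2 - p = (p)*(p - 1)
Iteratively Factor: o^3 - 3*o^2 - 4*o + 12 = (o - 2)*(o^2 - o - 6) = (o - 2)*(o + 2)*(o - 3)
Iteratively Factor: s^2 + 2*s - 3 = (s + 3)*(s - 1)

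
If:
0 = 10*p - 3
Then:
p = 3/10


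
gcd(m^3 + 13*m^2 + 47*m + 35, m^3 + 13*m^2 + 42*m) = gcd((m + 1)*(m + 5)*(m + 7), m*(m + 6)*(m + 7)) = m + 7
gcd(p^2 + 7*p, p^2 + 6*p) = p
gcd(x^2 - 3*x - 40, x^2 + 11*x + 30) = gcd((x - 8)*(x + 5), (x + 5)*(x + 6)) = x + 5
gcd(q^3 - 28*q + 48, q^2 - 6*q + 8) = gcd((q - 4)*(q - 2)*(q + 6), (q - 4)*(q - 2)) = q^2 - 6*q + 8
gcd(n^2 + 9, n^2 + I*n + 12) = n - 3*I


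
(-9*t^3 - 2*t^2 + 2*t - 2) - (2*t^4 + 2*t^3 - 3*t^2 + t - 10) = -2*t^4 - 11*t^3 + t^2 + t + 8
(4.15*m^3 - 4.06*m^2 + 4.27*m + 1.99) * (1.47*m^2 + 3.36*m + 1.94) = 6.1005*m^5 + 7.9758*m^4 + 0.686300000000001*m^3 + 9.3961*m^2 + 14.9702*m + 3.8606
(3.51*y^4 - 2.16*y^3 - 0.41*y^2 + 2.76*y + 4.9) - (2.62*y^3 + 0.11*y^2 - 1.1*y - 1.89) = 3.51*y^4 - 4.78*y^3 - 0.52*y^2 + 3.86*y + 6.79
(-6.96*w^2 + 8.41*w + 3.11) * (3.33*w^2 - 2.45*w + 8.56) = -23.1768*w^4 + 45.0573*w^3 - 69.8258*w^2 + 64.3701*w + 26.6216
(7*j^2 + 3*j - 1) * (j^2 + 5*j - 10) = 7*j^4 + 38*j^3 - 56*j^2 - 35*j + 10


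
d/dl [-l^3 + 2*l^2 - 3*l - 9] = -3*l^2 + 4*l - 3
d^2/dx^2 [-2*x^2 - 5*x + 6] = -4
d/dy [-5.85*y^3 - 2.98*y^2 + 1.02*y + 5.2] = -17.55*y^2 - 5.96*y + 1.02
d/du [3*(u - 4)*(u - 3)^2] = 3*(u - 3)*(3*u - 11)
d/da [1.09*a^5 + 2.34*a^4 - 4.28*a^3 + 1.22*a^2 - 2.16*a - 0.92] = 5.45*a^4 + 9.36*a^3 - 12.84*a^2 + 2.44*a - 2.16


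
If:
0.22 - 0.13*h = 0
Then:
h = 1.69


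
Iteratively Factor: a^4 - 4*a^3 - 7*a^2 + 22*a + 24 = (a - 4)*(a^3 - 7*a - 6) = (a - 4)*(a + 2)*(a^2 - 2*a - 3) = (a - 4)*(a - 3)*(a + 2)*(a + 1)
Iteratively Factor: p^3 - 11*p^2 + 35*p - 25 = (p - 5)*(p^2 - 6*p + 5) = (p - 5)^2*(p - 1)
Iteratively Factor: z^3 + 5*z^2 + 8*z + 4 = (z + 2)*(z^2 + 3*z + 2) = (z + 2)^2*(z + 1)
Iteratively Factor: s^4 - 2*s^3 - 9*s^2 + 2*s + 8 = (s + 2)*(s^3 - 4*s^2 - s + 4) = (s - 1)*(s + 2)*(s^2 - 3*s - 4) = (s - 4)*(s - 1)*(s + 2)*(s + 1)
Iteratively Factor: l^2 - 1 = (l + 1)*(l - 1)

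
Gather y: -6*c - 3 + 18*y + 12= -6*c + 18*y + 9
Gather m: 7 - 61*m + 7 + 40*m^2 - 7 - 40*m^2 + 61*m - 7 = 0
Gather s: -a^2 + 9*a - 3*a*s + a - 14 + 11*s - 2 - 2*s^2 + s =-a^2 + 10*a - 2*s^2 + s*(12 - 3*a) - 16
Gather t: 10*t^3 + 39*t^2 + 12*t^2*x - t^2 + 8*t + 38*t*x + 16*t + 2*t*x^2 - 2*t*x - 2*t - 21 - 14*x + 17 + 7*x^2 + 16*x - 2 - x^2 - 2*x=10*t^3 + t^2*(12*x + 38) + t*(2*x^2 + 36*x + 22) + 6*x^2 - 6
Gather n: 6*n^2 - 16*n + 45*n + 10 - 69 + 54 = 6*n^2 + 29*n - 5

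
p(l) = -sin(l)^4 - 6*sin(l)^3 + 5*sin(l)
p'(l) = -4*sin(l)^3*cos(l) - 18*sin(l)^2*cos(l) + 5*cos(l)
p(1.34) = -1.57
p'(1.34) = -3.60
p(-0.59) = -1.84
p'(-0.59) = 0.10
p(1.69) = -1.88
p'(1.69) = 1.98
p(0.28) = 1.25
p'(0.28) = 3.40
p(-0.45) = -1.72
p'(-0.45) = 1.73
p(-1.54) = -0.00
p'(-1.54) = -0.28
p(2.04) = -0.43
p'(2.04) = 5.50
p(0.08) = 0.40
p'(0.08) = 4.87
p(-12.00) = 1.67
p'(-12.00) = -0.68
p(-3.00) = -0.69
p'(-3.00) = -4.61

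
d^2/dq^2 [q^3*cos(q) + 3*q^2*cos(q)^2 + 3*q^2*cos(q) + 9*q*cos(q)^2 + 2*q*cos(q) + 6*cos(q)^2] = -q^3*cos(q) - 6*q^2*sin(q) - 3*q^2*cos(q) - 6*q^2*cos(2*q) - 12*q*sin(q) - 12*q*sin(2*q) + 4*q*cos(q) - 18*q*cos(2*q) - 4*sin(q) - 18*sin(2*q) + 6*cos(q) - 9*cos(2*q) + 3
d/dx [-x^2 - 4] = -2*x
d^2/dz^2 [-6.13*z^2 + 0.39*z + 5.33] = -12.2600000000000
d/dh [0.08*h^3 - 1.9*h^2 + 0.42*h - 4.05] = 0.24*h^2 - 3.8*h + 0.42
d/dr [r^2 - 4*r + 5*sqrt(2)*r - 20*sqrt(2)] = 2*r - 4 + 5*sqrt(2)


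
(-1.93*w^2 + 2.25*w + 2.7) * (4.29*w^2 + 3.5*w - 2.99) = -8.2797*w^4 + 2.8975*w^3 + 25.2287*w^2 + 2.7225*w - 8.073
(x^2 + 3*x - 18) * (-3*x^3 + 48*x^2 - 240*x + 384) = -3*x^5 + 39*x^4 - 42*x^3 - 1200*x^2 + 5472*x - 6912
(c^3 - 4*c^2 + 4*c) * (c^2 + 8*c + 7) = c^5 + 4*c^4 - 21*c^3 + 4*c^2 + 28*c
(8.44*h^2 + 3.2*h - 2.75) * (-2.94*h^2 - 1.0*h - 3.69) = -24.8136*h^4 - 17.848*h^3 - 26.2586*h^2 - 9.058*h + 10.1475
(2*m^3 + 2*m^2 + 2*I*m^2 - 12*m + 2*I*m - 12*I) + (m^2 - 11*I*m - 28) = 2*m^3 + 3*m^2 + 2*I*m^2 - 12*m - 9*I*m - 28 - 12*I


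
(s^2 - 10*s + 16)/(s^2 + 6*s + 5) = (s^2 - 10*s + 16)/(s^2 + 6*s + 5)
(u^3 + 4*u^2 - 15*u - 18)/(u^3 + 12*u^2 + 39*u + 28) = (u^2 + 3*u - 18)/(u^2 + 11*u + 28)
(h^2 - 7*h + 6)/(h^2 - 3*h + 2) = (h - 6)/(h - 2)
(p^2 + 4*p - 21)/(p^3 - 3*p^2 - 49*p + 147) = 1/(p - 7)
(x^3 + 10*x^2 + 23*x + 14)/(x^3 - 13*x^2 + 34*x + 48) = (x^2 + 9*x + 14)/(x^2 - 14*x + 48)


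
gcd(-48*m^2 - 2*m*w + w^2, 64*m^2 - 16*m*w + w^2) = -8*m + w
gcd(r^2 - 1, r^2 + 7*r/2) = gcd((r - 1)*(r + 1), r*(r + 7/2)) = 1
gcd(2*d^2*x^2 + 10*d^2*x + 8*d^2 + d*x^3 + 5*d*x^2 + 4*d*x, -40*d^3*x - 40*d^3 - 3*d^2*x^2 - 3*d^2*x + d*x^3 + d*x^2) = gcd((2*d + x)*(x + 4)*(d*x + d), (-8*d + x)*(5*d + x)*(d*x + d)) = d*x + d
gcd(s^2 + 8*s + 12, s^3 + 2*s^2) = s + 2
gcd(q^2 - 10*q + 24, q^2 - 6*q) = q - 6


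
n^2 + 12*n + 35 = (n + 5)*(n + 7)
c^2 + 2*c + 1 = (c + 1)^2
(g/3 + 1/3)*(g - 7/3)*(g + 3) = g^3/3 + 5*g^2/9 - 19*g/9 - 7/3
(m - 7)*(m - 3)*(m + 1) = m^3 - 9*m^2 + 11*m + 21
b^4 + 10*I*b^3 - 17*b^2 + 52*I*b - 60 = (b - 2*I)*(b + I)*(b + 5*I)*(b + 6*I)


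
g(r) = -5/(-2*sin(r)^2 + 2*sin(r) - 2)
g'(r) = -5*(4*sin(r)*cos(r) - 2*cos(r))/(-2*sin(r)^2 + 2*sin(r) - 2)^2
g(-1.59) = 0.83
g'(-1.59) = -0.02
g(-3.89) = 3.19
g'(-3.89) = 1.08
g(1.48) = 2.51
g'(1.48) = -0.23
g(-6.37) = 2.28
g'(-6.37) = 2.44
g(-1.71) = 0.84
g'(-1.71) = -0.12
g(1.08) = 2.79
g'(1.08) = -1.12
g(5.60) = 1.23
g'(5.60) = 1.06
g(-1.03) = 0.96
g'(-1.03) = 0.52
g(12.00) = 1.37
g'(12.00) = 1.31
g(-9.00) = 1.58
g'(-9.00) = -1.66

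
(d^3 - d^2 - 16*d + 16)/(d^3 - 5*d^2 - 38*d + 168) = (d^2 + 3*d - 4)/(d^2 - d - 42)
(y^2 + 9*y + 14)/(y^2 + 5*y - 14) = (y + 2)/(y - 2)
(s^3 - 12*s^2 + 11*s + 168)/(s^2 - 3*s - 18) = (s^2 - 15*s + 56)/(s - 6)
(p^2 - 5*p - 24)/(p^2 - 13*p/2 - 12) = 2*(p + 3)/(2*p + 3)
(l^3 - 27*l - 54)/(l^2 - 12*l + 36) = (l^2 + 6*l + 9)/(l - 6)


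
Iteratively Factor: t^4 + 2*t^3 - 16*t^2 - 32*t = (t + 2)*(t^3 - 16*t) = (t + 2)*(t + 4)*(t^2 - 4*t) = (t - 4)*(t + 2)*(t + 4)*(t)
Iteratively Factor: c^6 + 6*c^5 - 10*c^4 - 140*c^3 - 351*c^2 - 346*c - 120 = (c - 5)*(c^5 + 11*c^4 + 45*c^3 + 85*c^2 + 74*c + 24) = (c - 5)*(c + 1)*(c^4 + 10*c^3 + 35*c^2 + 50*c + 24) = (c - 5)*(c + 1)*(c + 3)*(c^3 + 7*c^2 + 14*c + 8) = (c - 5)*(c + 1)*(c + 3)*(c + 4)*(c^2 + 3*c + 2) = (c - 5)*(c + 1)*(c + 2)*(c + 3)*(c + 4)*(c + 1)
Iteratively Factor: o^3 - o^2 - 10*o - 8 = (o + 1)*(o^2 - 2*o - 8) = (o + 1)*(o + 2)*(o - 4)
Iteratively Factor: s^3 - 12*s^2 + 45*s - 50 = (s - 2)*(s^2 - 10*s + 25) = (s - 5)*(s - 2)*(s - 5)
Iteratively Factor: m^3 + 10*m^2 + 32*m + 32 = (m + 2)*(m^2 + 8*m + 16) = (m + 2)*(m + 4)*(m + 4)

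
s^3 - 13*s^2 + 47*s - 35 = (s - 7)*(s - 5)*(s - 1)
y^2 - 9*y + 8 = (y - 8)*(y - 1)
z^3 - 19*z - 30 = (z - 5)*(z + 2)*(z + 3)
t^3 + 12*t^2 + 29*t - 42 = (t - 1)*(t + 6)*(t + 7)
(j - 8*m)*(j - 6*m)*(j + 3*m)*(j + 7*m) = j^4 - 4*j^3*m - 71*j^2*m^2 + 186*j*m^3 + 1008*m^4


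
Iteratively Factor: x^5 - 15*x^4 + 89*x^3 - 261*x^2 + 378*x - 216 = (x - 4)*(x^4 - 11*x^3 + 45*x^2 - 81*x + 54) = (x - 4)*(x - 2)*(x^3 - 9*x^2 + 27*x - 27) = (x - 4)*(x - 3)*(x - 2)*(x^2 - 6*x + 9) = (x - 4)*(x - 3)^2*(x - 2)*(x - 3)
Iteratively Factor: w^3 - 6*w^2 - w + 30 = (w + 2)*(w^2 - 8*w + 15) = (w - 5)*(w + 2)*(w - 3)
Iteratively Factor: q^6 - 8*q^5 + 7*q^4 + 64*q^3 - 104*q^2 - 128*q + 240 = (q - 2)*(q^5 - 6*q^4 - 5*q^3 + 54*q^2 + 4*q - 120) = (q - 2)*(q + 2)*(q^4 - 8*q^3 + 11*q^2 + 32*q - 60) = (q - 3)*(q - 2)*(q + 2)*(q^3 - 5*q^2 - 4*q + 20) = (q - 3)*(q - 2)*(q + 2)^2*(q^2 - 7*q + 10) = (q - 3)*(q - 2)^2*(q + 2)^2*(q - 5)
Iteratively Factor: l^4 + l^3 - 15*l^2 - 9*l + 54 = (l - 3)*(l^3 + 4*l^2 - 3*l - 18) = (l - 3)*(l + 3)*(l^2 + l - 6) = (l - 3)*(l + 3)^2*(l - 2)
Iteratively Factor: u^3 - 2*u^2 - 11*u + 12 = (u + 3)*(u^2 - 5*u + 4) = (u - 1)*(u + 3)*(u - 4)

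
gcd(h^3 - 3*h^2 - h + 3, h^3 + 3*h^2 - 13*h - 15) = h^2 - 2*h - 3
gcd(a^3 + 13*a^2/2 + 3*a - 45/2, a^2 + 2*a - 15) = a + 5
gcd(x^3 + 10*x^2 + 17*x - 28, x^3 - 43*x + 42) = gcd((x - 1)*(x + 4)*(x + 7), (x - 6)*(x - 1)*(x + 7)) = x^2 + 6*x - 7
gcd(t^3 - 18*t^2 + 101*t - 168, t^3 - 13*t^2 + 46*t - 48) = t^2 - 11*t + 24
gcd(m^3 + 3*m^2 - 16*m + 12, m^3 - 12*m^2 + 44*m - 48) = m - 2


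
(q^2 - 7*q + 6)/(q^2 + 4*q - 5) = (q - 6)/(q + 5)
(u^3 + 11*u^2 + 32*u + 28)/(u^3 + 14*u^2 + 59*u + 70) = (u + 2)/(u + 5)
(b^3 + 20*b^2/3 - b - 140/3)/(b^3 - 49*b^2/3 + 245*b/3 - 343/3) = (b^2 + 9*b + 20)/(b^2 - 14*b + 49)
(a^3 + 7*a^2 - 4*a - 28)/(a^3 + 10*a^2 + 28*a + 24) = (a^2 + 5*a - 14)/(a^2 + 8*a + 12)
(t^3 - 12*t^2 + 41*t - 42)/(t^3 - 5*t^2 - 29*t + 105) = (t - 2)/(t + 5)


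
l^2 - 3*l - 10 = (l - 5)*(l + 2)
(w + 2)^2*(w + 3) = w^3 + 7*w^2 + 16*w + 12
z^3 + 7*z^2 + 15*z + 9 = (z + 1)*(z + 3)^2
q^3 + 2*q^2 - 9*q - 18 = (q - 3)*(q + 2)*(q + 3)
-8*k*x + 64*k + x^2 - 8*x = (-8*k + x)*(x - 8)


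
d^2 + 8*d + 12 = (d + 2)*(d + 6)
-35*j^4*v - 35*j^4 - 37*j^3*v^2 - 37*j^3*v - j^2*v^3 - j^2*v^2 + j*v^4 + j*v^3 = (-7*j + v)*(j + v)*(5*j + v)*(j*v + j)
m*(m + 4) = m^2 + 4*m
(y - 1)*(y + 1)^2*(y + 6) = y^4 + 7*y^3 + 5*y^2 - 7*y - 6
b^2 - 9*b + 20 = (b - 5)*(b - 4)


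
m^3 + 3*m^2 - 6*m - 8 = (m - 2)*(m + 1)*(m + 4)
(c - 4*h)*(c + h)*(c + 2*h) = c^3 - c^2*h - 10*c*h^2 - 8*h^3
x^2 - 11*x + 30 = (x - 6)*(x - 5)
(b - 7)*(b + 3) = b^2 - 4*b - 21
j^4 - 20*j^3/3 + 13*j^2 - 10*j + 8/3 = (j - 4)*(j - 1)^2*(j - 2/3)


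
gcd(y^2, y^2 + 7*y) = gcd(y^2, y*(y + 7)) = y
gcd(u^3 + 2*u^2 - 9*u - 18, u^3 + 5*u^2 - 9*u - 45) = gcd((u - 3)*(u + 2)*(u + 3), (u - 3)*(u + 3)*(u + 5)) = u^2 - 9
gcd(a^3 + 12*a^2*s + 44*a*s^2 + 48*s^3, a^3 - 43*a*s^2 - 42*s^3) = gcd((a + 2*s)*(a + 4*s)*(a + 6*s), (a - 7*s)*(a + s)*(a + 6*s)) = a + 6*s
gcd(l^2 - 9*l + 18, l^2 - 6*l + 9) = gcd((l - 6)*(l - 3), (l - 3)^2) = l - 3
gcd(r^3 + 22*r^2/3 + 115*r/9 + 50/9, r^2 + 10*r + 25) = r + 5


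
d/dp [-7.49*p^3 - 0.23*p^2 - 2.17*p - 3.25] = -22.47*p^2 - 0.46*p - 2.17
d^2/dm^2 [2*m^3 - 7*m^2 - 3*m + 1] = 12*m - 14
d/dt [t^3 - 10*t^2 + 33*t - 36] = 3*t^2 - 20*t + 33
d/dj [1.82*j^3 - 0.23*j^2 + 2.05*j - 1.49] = 5.46*j^2 - 0.46*j + 2.05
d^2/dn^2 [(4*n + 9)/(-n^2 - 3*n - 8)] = 2*(-(2*n + 3)^2*(4*n + 9) + 3*(4*n + 7)*(n^2 + 3*n + 8))/(n^2 + 3*n + 8)^3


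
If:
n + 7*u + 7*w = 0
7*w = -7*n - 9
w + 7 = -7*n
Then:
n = -20/21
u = 23/49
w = -1/3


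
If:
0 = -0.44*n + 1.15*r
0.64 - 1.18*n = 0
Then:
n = 0.54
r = 0.21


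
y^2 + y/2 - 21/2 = (y - 3)*(y + 7/2)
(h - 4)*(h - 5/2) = h^2 - 13*h/2 + 10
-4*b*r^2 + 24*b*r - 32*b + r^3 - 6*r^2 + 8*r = (-4*b + r)*(r - 4)*(r - 2)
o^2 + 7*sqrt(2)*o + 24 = (o + 3*sqrt(2))*(o + 4*sqrt(2))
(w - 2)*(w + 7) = w^2 + 5*w - 14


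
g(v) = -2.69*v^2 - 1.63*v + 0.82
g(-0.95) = -0.06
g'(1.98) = -12.28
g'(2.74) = -16.37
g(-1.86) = -5.45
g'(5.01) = -28.58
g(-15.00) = -579.98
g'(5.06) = -28.85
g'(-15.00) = 79.07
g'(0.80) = -5.93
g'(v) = -5.38*v - 1.63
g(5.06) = -76.30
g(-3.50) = -26.43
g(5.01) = -74.87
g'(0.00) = -1.63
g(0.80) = -2.21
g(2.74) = -23.84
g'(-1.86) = 8.38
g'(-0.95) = 3.48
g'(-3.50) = 17.20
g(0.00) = 0.82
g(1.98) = -12.95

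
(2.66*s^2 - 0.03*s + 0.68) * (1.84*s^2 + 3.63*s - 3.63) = 4.8944*s^4 + 9.6006*s^3 - 8.5135*s^2 + 2.5773*s - 2.4684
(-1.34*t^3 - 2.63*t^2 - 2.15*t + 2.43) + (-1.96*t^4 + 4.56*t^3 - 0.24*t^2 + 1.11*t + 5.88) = -1.96*t^4 + 3.22*t^3 - 2.87*t^2 - 1.04*t + 8.31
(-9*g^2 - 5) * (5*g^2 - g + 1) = -45*g^4 + 9*g^3 - 34*g^2 + 5*g - 5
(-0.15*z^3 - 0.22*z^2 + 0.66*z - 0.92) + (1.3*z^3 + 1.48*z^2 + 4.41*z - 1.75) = 1.15*z^3 + 1.26*z^2 + 5.07*z - 2.67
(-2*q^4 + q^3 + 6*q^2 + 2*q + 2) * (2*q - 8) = -4*q^5 + 18*q^4 + 4*q^3 - 44*q^2 - 12*q - 16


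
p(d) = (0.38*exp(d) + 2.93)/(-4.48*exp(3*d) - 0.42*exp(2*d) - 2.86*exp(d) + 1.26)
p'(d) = (0.38*exp(d) + 2.93)*(13.44*exp(3*d) + 0.84*exp(2*d) + 2.86*exp(d))/(-4.48*exp(3*d) - 0.42*exp(2*d) - 2.86*exp(d) + 1.26)^2 + 0.38*exp(d)/(-4.48*exp(3*d) - 0.42*exp(2*d) - 2.86*exp(d) + 1.26) = (3.4048*exp(3*d) + 39.5388*exp(2*d) + 2.4612*exp(d) + 8.8586)*exp(d)/(20.0704*exp(6*d) + 3.7632*exp(5*d) + 25.802*exp(4*d) - 8.8872*exp(3*d) + 7.1212*exp(2*d) - 7.2072*exp(d) + 1.5876)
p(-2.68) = 2.79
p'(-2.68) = 0.56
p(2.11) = -0.00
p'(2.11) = 0.01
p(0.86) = -0.06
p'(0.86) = 0.15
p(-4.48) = 2.39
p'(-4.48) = 0.07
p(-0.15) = -0.75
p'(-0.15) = 1.91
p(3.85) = -0.00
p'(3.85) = 0.00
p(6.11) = -0.00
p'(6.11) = 0.00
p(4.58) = -0.00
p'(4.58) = 0.00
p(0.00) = -0.51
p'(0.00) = 1.28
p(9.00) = 0.00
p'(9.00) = 0.00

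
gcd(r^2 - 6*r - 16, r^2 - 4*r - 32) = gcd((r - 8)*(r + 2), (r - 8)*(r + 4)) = r - 8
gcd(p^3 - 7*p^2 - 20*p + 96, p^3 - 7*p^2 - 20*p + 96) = p^3 - 7*p^2 - 20*p + 96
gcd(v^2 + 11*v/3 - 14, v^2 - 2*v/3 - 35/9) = v - 7/3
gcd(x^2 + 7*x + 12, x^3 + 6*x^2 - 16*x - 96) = x + 4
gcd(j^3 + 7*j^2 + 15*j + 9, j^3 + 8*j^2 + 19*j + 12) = j^2 + 4*j + 3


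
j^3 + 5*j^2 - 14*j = j*(j - 2)*(j + 7)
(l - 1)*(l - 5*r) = l^2 - 5*l*r - l + 5*r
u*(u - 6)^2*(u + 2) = u^4 - 10*u^3 + 12*u^2 + 72*u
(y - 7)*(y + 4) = y^2 - 3*y - 28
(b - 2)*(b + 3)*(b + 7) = b^3 + 8*b^2 + b - 42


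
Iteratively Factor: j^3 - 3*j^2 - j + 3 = (j - 3)*(j^2 - 1) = (j - 3)*(j - 1)*(j + 1)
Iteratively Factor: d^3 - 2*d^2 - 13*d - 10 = (d - 5)*(d^2 + 3*d + 2) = (d - 5)*(d + 1)*(d + 2)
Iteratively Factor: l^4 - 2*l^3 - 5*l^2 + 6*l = (l - 3)*(l^3 + l^2 - 2*l) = (l - 3)*(l - 1)*(l^2 + 2*l) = l*(l - 3)*(l - 1)*(l + 2)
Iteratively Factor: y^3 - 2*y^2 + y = (y)*(y^2 - 2*y + 1) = y*(y - 1)*(y - 1)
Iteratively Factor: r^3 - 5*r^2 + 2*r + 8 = (r + 1)*(r^2 - 6*r + 8) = (r - 2)*(r + 1)*(r - 4)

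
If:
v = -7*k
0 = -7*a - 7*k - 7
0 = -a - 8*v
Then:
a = -56/57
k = -1/57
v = 7/57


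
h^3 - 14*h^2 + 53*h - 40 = (h - 8)*(h - 5)*(h - 1)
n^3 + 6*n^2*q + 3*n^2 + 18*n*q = n*(n + 3)*(n + 6*q)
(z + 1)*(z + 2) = z^2 + 3*z + 2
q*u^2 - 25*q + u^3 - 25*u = (q + u)*(u - 5)*(u + 5)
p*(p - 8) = p^2 - 8*p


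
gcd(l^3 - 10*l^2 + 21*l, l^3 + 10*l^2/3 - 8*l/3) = l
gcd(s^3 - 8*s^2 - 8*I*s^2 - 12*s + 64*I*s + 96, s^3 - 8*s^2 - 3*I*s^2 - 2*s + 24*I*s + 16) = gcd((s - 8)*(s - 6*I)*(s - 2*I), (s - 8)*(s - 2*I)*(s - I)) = s^2 + s*(-8 - 2*I) + 16*I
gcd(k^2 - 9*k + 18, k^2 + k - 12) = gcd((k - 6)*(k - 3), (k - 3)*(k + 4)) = k - 3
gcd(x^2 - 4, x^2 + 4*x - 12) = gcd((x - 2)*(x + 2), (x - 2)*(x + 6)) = x - 2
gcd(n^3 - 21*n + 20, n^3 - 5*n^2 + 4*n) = n^2 - 5*n + 4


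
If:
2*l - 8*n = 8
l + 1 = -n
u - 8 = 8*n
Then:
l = 0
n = -1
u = 0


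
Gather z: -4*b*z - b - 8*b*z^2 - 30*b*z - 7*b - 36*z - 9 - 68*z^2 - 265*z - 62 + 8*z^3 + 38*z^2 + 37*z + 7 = -8*b + 8*z^3 + z^2*(-8*b - 30) + z*(-34*b - 264) - 64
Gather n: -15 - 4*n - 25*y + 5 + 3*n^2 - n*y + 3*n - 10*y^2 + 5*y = 3*n^2 + n*(-y - 1) - 10*y^2 - 20*y - 10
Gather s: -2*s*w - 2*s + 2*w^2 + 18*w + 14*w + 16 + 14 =s*(-2*w - 2) + 2*w^2 + 32*w + 30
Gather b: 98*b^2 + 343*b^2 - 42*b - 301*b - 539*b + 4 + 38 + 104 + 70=441*b^2 - 882*b + 216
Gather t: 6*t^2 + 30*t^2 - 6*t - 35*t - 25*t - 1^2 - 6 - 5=36*t^2 - 66*t - 12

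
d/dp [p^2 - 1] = 2*p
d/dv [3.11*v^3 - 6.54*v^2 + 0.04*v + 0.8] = 9.33*v^2 - 13.08*v + 0.04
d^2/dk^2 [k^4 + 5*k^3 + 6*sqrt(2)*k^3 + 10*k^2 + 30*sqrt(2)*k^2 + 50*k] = 12*k^2 + 30*k + 36*sqrt(2)*k + 20 + 60*sqrt(2)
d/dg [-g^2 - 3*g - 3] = -2*g - 3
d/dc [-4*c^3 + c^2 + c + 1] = -12*c^2 + 2*c + 1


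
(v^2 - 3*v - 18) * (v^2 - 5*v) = v^4 - 8*v^3 - 3*v^2 + 90*v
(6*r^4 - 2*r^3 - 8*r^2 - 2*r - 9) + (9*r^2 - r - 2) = 6*r^4 - 2*r^3 + r^2 - 3*r - 11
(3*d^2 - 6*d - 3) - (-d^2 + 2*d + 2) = 4*d^2 - 8*d - 5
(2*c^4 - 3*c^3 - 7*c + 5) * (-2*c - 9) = -4*c^5 - 12*c^4 + 27*c^3 + 14*c^2 + 53*c - 45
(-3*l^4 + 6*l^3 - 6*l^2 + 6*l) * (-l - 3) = 3*l^5 + 3*l^4 - 12*l^3 + 12*l^2 - 18*l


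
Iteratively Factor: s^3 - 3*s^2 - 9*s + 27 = (s + 3)*(s^2 - 6*s + 9) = (s - 3)*(s + 3)*(s - 3)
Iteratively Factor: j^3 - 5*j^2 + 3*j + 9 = (j + 1)*(j^2 - 6*j + 9) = (j - 3)*(j + 1)*(j - 3)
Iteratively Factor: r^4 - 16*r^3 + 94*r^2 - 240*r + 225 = (r - 5)*(r^3 - 11*r^2 + 39*r - 45) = (r - 5)*(r - 3)*(r^2 - 8*r + 15) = (r - 5)^2*(r - 3)*(r - 3)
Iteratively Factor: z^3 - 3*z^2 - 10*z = (z)*(z^2 - 3*z - 10) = z*(z + 2)*(z - 5)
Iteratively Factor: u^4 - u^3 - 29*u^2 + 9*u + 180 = (u + 3)*(u^3 - 4*u^2 - 17*u + 60) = (u - 3)*(u + 3)*(u^2 - u - 20) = (u - 3)*(u + 3)*(u + 4)*(u - 5)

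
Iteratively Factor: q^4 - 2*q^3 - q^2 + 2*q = (q - 2)*(q^3 - q) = (q - 2)*(q - 1)*(q^2 + q) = q*(q - 2)*(q - 1)*(q + 1)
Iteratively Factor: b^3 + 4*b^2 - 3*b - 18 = (b + 3)*(b^2 + b - 6) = (b - 2)*(b + 3)*(b + 3)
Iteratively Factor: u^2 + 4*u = (u + 4)*(u)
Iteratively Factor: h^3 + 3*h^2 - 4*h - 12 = (h + 3)*(h^2 - 4) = (h + 2)*(h + 3)*(h - 2)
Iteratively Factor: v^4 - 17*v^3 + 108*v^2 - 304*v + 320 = (v - 4)*(v^3 - 13*v^2 + 56*v - 80) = (v - 4)^2*(v^2 - 9*v + 20) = (v - 5)*(v - 4)^2*(v - 4)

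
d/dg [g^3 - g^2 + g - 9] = 3*g^2 - 2*g + 1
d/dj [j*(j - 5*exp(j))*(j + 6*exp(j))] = j^2*exp(j) + 3*j^2 - 60*j*exp(2*j) + 2*j*exp(j) - 30*exp(2*j)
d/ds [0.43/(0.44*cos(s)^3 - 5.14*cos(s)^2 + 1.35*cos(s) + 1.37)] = (0.5676*cos(s)^2 - 4.4204*cos(s) + 0.5805)*sin(s)/(0.44*cos(s)^3 - 5.14*cos(s)^2 + 1.35*cos(s) + 1.37)^2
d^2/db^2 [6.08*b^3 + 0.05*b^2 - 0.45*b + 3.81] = 36.48*b + 0.1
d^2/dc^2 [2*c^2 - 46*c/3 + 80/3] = 4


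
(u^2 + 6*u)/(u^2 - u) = (u + 6)/(u - 1)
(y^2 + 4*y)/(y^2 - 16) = y/(y - 4)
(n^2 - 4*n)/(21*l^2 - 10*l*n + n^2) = n*(n - 4)/(21*l^2 - 10*l*n + n^2)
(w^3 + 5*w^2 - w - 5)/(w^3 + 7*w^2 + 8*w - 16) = (w^2 + 6*w + 5)/(w^2 + 8*w + 16)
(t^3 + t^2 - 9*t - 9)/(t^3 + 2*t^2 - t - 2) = (t^2 - 9)/(t^2 + t - 2)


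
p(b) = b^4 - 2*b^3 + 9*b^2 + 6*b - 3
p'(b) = 4*b^3 - 6*b^2 + 18*b + 6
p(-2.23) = 75.28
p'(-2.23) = -108.34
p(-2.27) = 79.70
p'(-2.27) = -112.57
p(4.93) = 596.41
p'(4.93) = 428.20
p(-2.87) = 169.04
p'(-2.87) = -189.64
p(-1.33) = 12.77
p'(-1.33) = -37.96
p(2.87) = 108.92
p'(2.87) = 102.80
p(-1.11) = 5.68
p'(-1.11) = -26.84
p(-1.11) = 5.68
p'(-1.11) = -26.84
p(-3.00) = 195.00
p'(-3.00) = -210.00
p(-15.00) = 59307.00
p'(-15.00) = -15114.00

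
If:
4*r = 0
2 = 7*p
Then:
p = 2/7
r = 0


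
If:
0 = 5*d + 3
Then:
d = -3/5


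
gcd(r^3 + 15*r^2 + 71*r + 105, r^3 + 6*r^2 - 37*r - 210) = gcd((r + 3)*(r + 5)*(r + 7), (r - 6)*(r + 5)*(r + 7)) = r^2 + 12*r + 35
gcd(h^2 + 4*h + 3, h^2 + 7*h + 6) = h + 1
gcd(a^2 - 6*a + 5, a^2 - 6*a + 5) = a^2 - 6*a + 5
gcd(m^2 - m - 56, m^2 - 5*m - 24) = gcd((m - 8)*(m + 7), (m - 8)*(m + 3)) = m - 8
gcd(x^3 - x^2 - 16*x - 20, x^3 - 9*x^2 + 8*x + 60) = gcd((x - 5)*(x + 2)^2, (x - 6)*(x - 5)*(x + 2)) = x^2 - 3*x - 10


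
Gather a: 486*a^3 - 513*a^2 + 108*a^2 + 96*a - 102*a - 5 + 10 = 486*a^3 - 405*a^2 - 6*a + 5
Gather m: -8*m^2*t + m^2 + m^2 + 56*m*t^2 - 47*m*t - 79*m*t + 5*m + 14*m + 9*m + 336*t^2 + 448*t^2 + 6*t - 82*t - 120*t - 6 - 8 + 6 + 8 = m^2*(2 - 8*t) + m*(56*t^2 - 126*t + 28) + 784*t^2 - 196*t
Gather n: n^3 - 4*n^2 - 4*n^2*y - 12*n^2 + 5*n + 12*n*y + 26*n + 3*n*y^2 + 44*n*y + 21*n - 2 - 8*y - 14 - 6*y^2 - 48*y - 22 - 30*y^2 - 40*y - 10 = n^3 + n^2*(-4*y - 16) + n*(3*y^2 + 56*y + 52) - 36*y^2 - 96*y - 48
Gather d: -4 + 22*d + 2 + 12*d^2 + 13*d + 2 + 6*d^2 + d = 18*d^2 + 36*d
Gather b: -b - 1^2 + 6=5 - b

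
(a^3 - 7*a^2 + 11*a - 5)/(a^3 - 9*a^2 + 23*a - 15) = (a - 1)/(a - 3)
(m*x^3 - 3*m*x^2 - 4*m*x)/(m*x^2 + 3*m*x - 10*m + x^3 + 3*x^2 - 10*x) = m*x*(x^2 - 3*x - 4)/(m*x^2 + 3*m*x - 10*m + x^3 + 3*x^2 - 10*x)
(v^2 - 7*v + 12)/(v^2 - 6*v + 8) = (v - 3)/(v - 2)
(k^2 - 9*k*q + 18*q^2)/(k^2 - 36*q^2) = (k - 3*q)/(k + 6*q)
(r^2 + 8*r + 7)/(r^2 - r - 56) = (r + 1)/(r - 8)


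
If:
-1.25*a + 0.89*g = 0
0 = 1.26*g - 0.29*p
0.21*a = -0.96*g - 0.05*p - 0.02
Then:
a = -0.01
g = -0.02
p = -0.07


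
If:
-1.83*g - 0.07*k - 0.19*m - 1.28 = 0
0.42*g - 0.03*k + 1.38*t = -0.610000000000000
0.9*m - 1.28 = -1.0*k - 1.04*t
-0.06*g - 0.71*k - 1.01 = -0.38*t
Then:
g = -0.98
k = -1.43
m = 3.22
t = -0.18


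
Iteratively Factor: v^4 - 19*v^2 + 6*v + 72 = (v + 4)*(v^3 - 4*v^2 - 3*v + 18) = (v + 2)*(v + 4)*(v^2 - 6*v + 9) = (v - 3)*(v + 2)*(v + 4)*(v - 3)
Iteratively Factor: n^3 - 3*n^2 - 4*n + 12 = (n - 2)*(n^2 - n - 6) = (n - 2)*(n + 2)*(n - 3)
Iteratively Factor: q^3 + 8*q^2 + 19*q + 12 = (q + 1)*(q^2 + 7*q + 12) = (q + 1)*(q + 4)*(q + 3)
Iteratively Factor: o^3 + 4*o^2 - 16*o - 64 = (o + 4)*(o^2 - 16) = (o + 4)^2*(o - 4)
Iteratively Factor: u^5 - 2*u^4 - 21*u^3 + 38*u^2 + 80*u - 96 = (u - 3)*(u^4 + u^3 - 18*u^2 - 16*u + 32) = (u - 4)*(u - 3)*(u^3 + 5*u^2 + 2*u - 8) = (u - 4)*(u - 3)*(u - 1)*(u^2 + 6*u + 8) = (u - 4)*(u - 3)*(u - 1)*(u + 2)*(u + 4)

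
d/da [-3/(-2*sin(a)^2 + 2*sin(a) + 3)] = 6*(-sin(2*a) + cos(a))/(2*sin(a) + cos(2*a) + 2)^2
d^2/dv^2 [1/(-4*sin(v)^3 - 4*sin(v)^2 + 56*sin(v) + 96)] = (9*sin(v)^6 + 11*sin(v)^5 - 36*sin(v)^4 + 158*sin(v)^3 + 370*sin(v)^2 - 396*sin(v) - 440)/(4*(sin(v)^3 + sin(v)^2 - 14*sin(v) - 24)^3)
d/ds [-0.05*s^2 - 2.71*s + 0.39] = -0.1*s - 2.71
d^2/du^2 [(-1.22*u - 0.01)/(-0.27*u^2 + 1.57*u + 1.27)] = ((3.8254 - 1.9764*u)*(-0.27*u^2 + 1.57*u + 1.27) - (0.54*u - 1.57)*(1.08*u - 3.14)*(1.22*u + 0.01))/(-0.27*u^2 + 1.57*u + 1.27)^3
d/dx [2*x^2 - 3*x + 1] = 4*x - 3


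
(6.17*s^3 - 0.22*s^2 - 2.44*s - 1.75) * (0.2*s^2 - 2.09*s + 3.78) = 1.234*s^5 - 12.9393*s^4 + 23.2944*s^3 + 3.918*s^2 - 5.5657*s - 6.615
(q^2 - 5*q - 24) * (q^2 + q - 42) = q^4 - 4*q^3 - 71*q^2 + 186*q + 1008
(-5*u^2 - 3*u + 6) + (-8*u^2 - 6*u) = -13*u^2 - 9*u + 6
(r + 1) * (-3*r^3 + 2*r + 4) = -3*r^4 - 3*r^3 + 2*r^2 + 6*r + 4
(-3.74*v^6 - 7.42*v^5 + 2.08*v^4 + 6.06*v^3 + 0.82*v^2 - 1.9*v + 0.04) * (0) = 0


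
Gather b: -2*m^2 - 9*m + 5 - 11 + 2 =-2*m^2 - 9*m - 4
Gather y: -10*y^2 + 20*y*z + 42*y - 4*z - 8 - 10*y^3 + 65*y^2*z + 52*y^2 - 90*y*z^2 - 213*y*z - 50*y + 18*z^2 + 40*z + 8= -10*y^3 + y^2*(65*z + 42) + y*(-90*z^2 - 193*z - 8) + 18*z^2 + 36*z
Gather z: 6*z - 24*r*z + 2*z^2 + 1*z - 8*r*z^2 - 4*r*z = z^2*(2 - 8*r) + z*(7 - 28*r)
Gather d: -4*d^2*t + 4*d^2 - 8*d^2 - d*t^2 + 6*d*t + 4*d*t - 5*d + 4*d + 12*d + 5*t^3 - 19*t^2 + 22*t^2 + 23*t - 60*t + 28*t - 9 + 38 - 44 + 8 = d^2*(-4*t - 4) + d*(-t^2 + 10*t + 11) + 5*t^3 + 3*t^2 - 9*t - 7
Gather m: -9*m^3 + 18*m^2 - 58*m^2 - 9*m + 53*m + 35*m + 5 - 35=-9*m^3 - 40*m^2 + 79*m - 30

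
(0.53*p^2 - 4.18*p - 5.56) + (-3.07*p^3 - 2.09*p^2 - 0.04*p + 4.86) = -3.07*p^3 - 1.56*p^2 - 4.22*p - 0.699999999999999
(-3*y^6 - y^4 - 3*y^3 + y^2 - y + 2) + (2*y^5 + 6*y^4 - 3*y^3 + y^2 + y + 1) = -3*y^6 + 2*y^5 + 5*y^4 - 6*y^3 + 2*y^2 + 3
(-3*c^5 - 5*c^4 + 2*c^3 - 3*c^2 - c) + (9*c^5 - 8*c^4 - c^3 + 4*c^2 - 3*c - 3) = 6*c^5 - 13*c^4 + c^3 + c^2 - 4*c - 3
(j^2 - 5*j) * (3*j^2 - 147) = 3*j^4 - 15*j^3 - 147*j^2 + 735*j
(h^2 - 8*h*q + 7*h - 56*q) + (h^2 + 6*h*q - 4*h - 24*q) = 2*h^2 - 2*h*q + 3*h - 80*q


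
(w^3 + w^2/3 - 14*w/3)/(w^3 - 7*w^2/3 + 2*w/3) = (3*w + 7)/(3*w - 1)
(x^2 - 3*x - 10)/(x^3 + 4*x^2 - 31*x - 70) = 1/(x + 7)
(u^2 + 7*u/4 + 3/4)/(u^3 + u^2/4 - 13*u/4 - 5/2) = (4*u + 3)/(4*u^2 - 3*u - 10)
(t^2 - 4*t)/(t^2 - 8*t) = (t - 4)/(t - 8)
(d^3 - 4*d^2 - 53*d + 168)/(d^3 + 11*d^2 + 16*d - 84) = (d^2 - 11*d + 24)/(d^2 + 4*d - 12)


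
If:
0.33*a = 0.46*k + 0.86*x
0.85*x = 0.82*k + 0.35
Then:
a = 4.0509977827051*x - 0.594974131559497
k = 1.03658536585366*x - 0.426829268292683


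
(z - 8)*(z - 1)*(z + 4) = z^3 - 5*z^2 - 28*z + 32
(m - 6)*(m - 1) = m^2 - 7*m + 6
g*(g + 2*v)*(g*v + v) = g^3*v + 2*g^2*v^2 + g^2*v + 2*g*v^2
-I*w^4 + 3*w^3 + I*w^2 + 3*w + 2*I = (w - I)*(w + I)*(w + 2*I)*(-I*w + 1)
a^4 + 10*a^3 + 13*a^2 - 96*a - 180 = (a - 3)*(a + 2)*(a + 5)*(a + 6)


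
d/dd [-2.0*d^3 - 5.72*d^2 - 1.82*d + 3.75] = -6.0*d^2 - 11.44*d - 1.82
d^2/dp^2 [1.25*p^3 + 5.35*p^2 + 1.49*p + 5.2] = 7.5*p + 10.7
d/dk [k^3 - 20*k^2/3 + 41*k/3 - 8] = 3*k^2 - 40*k/3 + 41/3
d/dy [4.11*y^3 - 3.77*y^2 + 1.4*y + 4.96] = 12.33*y^2 - 7.54*y + 1.4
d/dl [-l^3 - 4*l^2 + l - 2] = -3*l^2 - 8*l + 1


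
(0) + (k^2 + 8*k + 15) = k^2 + 8*k + 15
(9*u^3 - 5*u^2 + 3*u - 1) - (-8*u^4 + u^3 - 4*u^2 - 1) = 8*u^4 + 8*u^3 - u^2 + 3*u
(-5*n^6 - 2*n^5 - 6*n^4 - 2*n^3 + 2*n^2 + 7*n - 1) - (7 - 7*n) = -5*n^6 - 2*n^5 - 6*n^4 - 2*n^3 + 2*n^2 + 14*n - 8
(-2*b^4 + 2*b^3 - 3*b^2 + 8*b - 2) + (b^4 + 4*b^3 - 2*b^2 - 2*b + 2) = -b^4 + 6*b^3 - 5*b^2 + 6*b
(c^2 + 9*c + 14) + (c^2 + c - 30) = 2*c^2 + 10*c - 16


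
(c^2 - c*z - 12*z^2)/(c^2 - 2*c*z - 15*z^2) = (-c + 4*z)/(-c + 5*z)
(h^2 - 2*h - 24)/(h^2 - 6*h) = (h + 4)/h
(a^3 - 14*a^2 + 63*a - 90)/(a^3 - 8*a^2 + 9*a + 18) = (a - 5)/(a + 1)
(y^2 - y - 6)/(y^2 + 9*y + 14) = (y - 3)/(y + 7)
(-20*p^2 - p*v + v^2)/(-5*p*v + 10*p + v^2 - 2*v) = (4*p + v)/(v - 2)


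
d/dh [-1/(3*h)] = 1/(3*h^2)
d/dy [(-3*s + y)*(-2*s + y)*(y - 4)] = 6*s^2 - 10*s*y + 20*s + 3*y^2 - 8*y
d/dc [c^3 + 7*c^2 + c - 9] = 3*c^2 + 14*c + 1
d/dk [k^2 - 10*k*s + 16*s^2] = 2*k - 10*s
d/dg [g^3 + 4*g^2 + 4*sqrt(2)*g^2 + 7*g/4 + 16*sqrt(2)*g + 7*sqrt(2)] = 3*g^2 + 8*g + 8*sqrt(2)*g + 7/4 + 16*sqrt(2)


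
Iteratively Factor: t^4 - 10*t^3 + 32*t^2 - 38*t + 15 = (t - 3)*(t^3 - 7*t^2 + 11*t - 5) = (t - 5)*(t - 3)*(t^2 - 2*t + 1) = (t - 5)*(t - 3)*(t - 1)*(t - 1)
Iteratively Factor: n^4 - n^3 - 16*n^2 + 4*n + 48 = (n - 2)*(n^3 + n^2 - 14*n - 24) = (n - 4)*(n - 2)*(n^2 + 5*n + 6) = (n - 4)*(n - 2)*(n + 3)*(n + 2)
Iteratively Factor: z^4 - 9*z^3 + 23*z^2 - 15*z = (z - 3)*(z^3 - 6*z^2 + 5*z) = (z - 3)*(z - 1)*(z^2 - 5*z) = (z - 5)*(z - 3)*(z - 1)*(z)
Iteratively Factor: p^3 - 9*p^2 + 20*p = (p)*(p^2 - 9*p + 20) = p*(p - 5)*(p - 4)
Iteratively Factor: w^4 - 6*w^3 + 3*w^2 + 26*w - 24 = (w - 3)*(w^3 - 3*w^2 - 6*w + 8) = (w - 4)*(w - 3)*(w^2 + w - 2) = (w - 4)*(w - 3)*(w + 2)*(w - 1)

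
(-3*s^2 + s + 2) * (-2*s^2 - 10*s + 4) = 6*s^4 + 28*s^3 - 26*s^2 - 16*s + 8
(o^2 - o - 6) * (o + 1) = o^3 - 7*o - 6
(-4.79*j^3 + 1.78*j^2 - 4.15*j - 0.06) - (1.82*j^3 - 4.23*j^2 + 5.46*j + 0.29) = -6.61*j^3 + 6.01*j^2 - 9.61*j - 0.35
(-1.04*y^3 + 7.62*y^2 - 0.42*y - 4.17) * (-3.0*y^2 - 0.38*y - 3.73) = 3.12*y^5 - 22.4648*y^4 + 2.2436*y^3 - 15.753*y^2 + 3.1512*y + 15.5541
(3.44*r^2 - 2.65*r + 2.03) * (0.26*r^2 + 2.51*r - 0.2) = 0.8944*r^4 + 7.9454*r^3 - 6.8117*r^2 + 5.6253*r - 0.406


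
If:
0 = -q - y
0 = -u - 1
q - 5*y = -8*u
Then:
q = 4/3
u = -1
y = -4/3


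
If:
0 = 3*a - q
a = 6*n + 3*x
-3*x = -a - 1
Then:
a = 3*x - 1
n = -1/6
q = 9*x - 3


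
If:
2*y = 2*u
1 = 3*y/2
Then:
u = 2/3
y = 2/3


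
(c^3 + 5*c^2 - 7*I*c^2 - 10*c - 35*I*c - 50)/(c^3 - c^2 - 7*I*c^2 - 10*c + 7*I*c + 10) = (c + 5)/(c - 1)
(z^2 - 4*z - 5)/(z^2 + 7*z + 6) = (z - 5)/(z + 6)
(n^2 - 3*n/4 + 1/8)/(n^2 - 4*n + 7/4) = (4*n - 1)/(2*(2*n - 7))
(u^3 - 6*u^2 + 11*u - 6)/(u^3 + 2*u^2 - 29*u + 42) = (u - 1)/(u + 7)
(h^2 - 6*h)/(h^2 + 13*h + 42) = h*(h - 6)/(h^2 + 13*h + 42)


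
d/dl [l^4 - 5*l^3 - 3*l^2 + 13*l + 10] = 4*l^3 - 15*l^2 - 6*l + 13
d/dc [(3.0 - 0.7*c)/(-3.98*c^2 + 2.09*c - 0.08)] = (-2.786*c^2 + 23.88*c - 6.214)/(15.8404*c^4 - 16.6364*c^3 + 5.0049*c^2 - 0.3344*c + 0.0064)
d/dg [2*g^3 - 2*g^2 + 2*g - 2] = 6*g^2 - 4*g + 2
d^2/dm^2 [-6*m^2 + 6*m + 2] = -12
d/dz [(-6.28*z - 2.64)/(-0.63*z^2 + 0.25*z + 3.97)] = (3.9564*z^2 - 1.57*z - (1.26*z - 0.25)*(6.28*z + 2.64) - 24.9316)/(-0.63*z^2 + 0.25*z + 3.97)^2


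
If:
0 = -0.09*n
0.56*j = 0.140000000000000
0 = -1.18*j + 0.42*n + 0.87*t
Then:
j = 0.25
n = 0.00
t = 0.34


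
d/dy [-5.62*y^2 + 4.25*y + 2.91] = 4.25 - 11.24*y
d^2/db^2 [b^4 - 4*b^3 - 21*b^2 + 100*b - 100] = 12*b^2 - 24*b - 42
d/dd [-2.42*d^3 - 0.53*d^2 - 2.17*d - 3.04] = -7.26*d^2 - 1.06*d - 2.17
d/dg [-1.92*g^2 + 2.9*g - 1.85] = 2.9 - 3.84*g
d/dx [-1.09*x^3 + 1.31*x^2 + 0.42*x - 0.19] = -3.27*x^2 + 2.62*x + 0.42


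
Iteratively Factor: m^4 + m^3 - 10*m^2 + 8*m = (m)*(m^3 + m^2 - 10*m + 8) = m*(m - 1)*(m^2 + 2*m - 8) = m*(m - 1)*(m + 4)*(m - 2)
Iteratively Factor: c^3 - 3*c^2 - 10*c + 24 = (c + 3)*(c^2 - 6*c + 8) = (c - 4)*(c + 3)*(c - 2)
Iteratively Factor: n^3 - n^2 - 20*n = (n)*(n^2 - n - 20) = n*(n - 5)*(n + 4)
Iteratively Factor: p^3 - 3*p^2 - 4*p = (p + 1)*(p^2 - 4*p) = p*(p + 1)*(p - 4)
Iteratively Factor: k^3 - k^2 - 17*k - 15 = (k + 1)*(k^2 - 2*k - 15) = (k + 1)*(k + 3)*(k - 5)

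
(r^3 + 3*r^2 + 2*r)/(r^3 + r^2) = (r + 2)/r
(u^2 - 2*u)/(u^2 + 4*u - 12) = u/(u + 6)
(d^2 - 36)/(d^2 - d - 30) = (d + 6)/(d + 5)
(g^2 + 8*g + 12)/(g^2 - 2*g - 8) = (g + 6)/(g - 4)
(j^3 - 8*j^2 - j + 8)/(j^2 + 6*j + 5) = (j^2 - 9*j + 8)/(j + 5)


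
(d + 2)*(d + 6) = d^2 + 8*d + 12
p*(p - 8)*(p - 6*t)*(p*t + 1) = p^4*t - 6*p^3*t^2 - 8*p^3*t + p^3 + 48*p^2*t^2 - 6*p^2*t - 8*p^2 + 48*p*t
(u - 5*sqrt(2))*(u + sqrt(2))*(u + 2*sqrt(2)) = u^3 - 2*sqrt(2)*u^2 - 26*u - 20*sqrt(2)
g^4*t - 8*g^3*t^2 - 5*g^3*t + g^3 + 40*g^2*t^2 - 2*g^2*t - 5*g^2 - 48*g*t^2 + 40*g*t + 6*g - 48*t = (g - 3)*(g - 2)*(g - 8*t)*(g*t + 1)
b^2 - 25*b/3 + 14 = (b - 6)*(b - 7/3)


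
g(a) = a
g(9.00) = 9.00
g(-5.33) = -5.33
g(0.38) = 0.38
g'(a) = 1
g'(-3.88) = 1.00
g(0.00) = 0.00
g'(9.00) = 1.00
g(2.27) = 2.27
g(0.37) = 0.37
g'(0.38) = 1.00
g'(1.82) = 1.00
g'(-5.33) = 1.00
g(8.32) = 8.32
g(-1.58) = -1.58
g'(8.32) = 1.00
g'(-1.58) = 1.00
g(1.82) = 1.82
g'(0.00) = 1.00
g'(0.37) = 1.00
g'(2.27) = 1.00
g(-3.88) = -3.88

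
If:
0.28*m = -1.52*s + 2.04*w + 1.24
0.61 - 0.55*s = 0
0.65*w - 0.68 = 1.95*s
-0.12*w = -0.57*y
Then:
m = 30.27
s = 1.11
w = 4.37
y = 0.92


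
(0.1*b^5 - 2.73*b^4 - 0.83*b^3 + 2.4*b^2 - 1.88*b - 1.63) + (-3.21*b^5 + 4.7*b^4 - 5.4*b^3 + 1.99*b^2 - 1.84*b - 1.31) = -3.11*b^5 + 1.97*b^4 - 6.23*b^3 + 4.39*b^2 - 3.72*b - 2.94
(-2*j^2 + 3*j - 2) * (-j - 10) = 2*j^3 + 17*j^2 - 28*j + 20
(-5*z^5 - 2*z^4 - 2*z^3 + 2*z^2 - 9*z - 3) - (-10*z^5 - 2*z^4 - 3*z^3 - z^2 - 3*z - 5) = 5*z^5 + z^3 + 3*z^2 - 6*z + 2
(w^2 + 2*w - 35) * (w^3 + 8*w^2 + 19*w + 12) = w^5 + 10*w^4 - 230*w^2 - 641*w - 420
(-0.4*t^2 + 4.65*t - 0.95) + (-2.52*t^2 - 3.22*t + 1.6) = -2.92*t^2 + 1.43*t + 0.65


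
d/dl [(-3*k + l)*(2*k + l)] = -k + 2*l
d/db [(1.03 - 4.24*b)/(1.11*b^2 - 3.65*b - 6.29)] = (4.7064*b^2 - 2.2866*b + 30.4291)/(1.2321*b^4 - 8.103*b^3 - 0.641300000000001*b^2 + 45.917*b + 39.5641)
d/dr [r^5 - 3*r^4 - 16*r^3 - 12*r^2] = r*(5*r^3 - 12*r^2 - 48*r - 24)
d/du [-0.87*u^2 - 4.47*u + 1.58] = -1.74*u - 4.47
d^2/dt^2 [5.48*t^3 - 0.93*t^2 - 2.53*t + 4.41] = 32.88*t - 1.86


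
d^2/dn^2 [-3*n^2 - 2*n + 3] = -6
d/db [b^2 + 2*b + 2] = 2*b + 2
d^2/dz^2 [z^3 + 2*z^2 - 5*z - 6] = 6*z + 4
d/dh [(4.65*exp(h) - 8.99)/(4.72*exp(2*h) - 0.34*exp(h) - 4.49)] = (-21.948*exp(2*h) + 84.8656*exp(h) - 23.9351)*exp(h)/(22.2784*exp(4*h) - 3.2096*exp(3*h) - 42.27*exp(2*h) + 3.0532*exp(h) + 20.1601)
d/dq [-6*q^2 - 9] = -12*q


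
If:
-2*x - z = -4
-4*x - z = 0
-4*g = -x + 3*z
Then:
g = -13/2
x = -2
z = 8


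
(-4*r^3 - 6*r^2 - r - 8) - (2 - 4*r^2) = -4*r^3 - 2*r^2 - r - 10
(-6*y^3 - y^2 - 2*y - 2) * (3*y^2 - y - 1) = -18*y^5 + 3*y^4 + y^3 - 3*y^2 + 4*y + 2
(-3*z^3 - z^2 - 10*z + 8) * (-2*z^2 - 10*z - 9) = 6*z^5 + 32*z^4 + 57*z^3 + 93*z^2 + 10*z - 72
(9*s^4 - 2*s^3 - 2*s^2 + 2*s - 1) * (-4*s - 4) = -36*s^5 - 28*s^4 + 16*s^3 - 4*s + 4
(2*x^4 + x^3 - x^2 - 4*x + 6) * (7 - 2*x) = -4*x^5 + 12*x^4 + 9*x^3 + x^2 - 40*x + 42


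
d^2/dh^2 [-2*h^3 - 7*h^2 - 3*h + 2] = -12*h - 14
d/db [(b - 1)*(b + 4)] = 2*b + 3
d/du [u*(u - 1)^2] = (u - 1)*(3*u - 1)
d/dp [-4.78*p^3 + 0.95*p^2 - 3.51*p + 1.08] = -14.34*p^2 + 1.9*p - 3.51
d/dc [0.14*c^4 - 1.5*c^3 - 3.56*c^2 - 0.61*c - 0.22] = 0.56*c^3 - 4.5*c^2 - 7.12*c - 0.61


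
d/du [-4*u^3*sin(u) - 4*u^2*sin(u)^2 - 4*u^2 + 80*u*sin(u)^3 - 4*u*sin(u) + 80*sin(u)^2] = -4*u^3*cos(u) - 12*u^2*sin(u) - 4*u^2*sin(2*u) + 56*u*cos(u) + 4*u*cos(2*u) - 60*u*cos(3*u) - 12*u + 56*sin(u) + 80*sin(2*u) - 20*sin(3*u)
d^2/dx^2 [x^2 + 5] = 2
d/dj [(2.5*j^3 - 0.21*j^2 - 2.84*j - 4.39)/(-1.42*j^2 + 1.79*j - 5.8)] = (-3.55*j^4 + 8.95*j^3 - 47.9087*j^2 - 10.0316*j + 24.3301)/(2.0164*j^4 - 5.0836*j^3 + 19.6761*j^2 - 20.764*j + 33.64)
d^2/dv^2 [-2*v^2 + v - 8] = -4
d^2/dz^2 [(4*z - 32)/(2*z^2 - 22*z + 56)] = 4*((19 - 3*z)*(z^2 - 11*z + 28) + (z - 8)*(2*z - 11)^2)/(z^2 - 11*z + 28)^3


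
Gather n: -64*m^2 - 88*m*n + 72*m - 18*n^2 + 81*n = -64*m^2 + 72*m - 18*n^2 + n*(81 - 88*m)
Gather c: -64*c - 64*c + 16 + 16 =32 - 128*c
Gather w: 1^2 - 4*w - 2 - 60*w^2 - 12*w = -60*w^2 - 16*w - 1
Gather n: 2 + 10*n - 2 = 10*n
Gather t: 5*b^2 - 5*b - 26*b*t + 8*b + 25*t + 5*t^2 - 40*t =5*b^2 + 3*b + 5*t^2 + t*(-26*b - 15)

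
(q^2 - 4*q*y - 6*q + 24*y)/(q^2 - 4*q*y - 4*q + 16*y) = (q - 6)/(q - 4)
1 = 1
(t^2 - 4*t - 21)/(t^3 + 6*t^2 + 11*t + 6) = (t - 7)/(t^2 + 3*t + 2)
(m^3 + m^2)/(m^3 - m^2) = (m + 1)/(m - 1)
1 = 1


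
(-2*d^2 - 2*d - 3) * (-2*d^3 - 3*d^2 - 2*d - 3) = 4*d^5 + 10*d^4 + 16*d^3 + 19*d^2 + 12*d + 9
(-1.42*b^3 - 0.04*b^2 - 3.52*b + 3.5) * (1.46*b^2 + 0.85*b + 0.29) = -2.0732*b^5 - 1.2654*b^4 - 5.585*b^3 + 2.1064*b^2 + 1.9542*b + 1.015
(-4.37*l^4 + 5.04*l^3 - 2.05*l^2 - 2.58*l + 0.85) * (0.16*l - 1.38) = -0.6992*l^5 + 6.837*l^4 - 7.2832*l^3 + 2.4162*l^2 + 3.6964*l - 1.173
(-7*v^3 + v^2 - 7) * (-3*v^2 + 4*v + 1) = 21*v^5 - 31*v^4 - 3*v^3 + 22*v^2 - 28*v - 7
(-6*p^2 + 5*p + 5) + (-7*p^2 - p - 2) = -13*p^2 + 4*p + 3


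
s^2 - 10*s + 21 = (s - 7)*(s - 3)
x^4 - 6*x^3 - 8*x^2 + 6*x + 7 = (x - 7)*(x - 1)*(x + 1)^2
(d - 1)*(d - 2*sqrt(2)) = d^2 - 2*sqrt(2)*d - d + 2*sqrt(2)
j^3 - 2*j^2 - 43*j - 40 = (j - 8)*(j + 1)*(j + 5)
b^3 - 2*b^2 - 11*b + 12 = (b - 4)*(b - 1)*(b + 3)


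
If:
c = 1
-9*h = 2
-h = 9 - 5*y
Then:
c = 1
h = -2/9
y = 79/45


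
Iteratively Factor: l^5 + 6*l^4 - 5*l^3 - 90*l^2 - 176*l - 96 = (l + 3)*(l^4 + 3*l^3 - 14*l^2 - 48*l - 32) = (l + 2)*(l + 3)*(l^3 + l^2 - 16*l - 16) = (l + 1)*(l + 2)*(l + 3)*(l^2 - 16) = (l - 4)*(l + 1)*(l + 2)*(l + 3)*(l + 4)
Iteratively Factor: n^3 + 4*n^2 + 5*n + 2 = (n + 1)*(n^2 + 3*n + 2) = (n + 1)*(n + 2)*(n + 1)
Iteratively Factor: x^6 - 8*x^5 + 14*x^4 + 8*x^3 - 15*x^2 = (x)*(x^5 - 8*x^4 + 14*x^3 + 8*x^2 - 15*x) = x*(x - 5)*(x^4 - 3*x^3 - x^2 + 3*x) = x^2*(x - 5)*(x^3 - 3*x^2 - x + 3) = x^2*(x - 5)*(x - 3)*(x^2 - 1) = x^2*(x - 5)*(x - 3)*(x + 1)*(x - 1)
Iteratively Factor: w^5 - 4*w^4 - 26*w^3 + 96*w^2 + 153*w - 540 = (w - 5)*(w^4 + w^3 - 21*w^2 - 9*w + 108) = (w - 5)*(w + 3)*(w^3 - 2*w^2 - 15*w + 36) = (w - 5)*(w - 3)*(w + 3)*(w^2 + w - 12) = (w - 5)*(w - 3)*(w + 3)*(w + 4)*(w - 3)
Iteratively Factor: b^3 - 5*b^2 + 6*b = (b - 2)*(b^2 - 3*b) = (b - 3)*(b - 2)*(b)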